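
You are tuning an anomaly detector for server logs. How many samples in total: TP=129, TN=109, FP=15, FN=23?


Total = TP + TN + FP + FN
= 129 + 109 + 15 + 23
= 276
(Predicted positive: 144, predicted negative: 132)

276


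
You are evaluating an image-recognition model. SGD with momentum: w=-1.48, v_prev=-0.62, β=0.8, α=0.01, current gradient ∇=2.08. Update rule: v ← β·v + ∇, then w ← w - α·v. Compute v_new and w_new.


v_new = 0.8·-0.62 + 2.08 = -0.496 + 2.08 = 1.584
w_new = -1.48 - 0.01·1.584 = -1.48 - 0.01584 = -1.49584

v_new=1.584, w_new=-1.49584


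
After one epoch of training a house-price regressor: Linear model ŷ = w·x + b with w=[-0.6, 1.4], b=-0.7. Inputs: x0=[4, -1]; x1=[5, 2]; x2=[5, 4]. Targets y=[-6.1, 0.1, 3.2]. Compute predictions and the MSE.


ŷ0 = (-0.6)·(4) + (1.4)·(-1) - 0.7 = -4.5
ŷ1 = (-0.6)·(5) + (1.4)·(2) - 0.7 = -0.9
ŷ2 = (-0.6)·(5) + (1.4)·(4) - 0.7 = 1.9
errors² = [2.56, 1.0, 1.69]
MSE = 5.2500/3 = 1.75

1.75


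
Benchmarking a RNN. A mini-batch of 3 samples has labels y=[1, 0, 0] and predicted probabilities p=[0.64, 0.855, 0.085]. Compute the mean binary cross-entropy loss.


L[0] = -ln(0.64) = 0.4463
L[1] = -ln(1-0.855) = -ln(0.145) = 1.931
L[2] = -ln(1-0.085) = -ln(0.915) = 0.0888
mean = (0.4463 + 1.931 + 0.0888)/3 = 0.822

0.822


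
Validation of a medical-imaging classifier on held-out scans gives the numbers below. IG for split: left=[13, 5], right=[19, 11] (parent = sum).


Parent = [32, 16], H_parent = 0.9183
H_left = 0.8524 (n=18), H_right = 0.9481 (n=30)
H_children = (18/48)·0.8524 + (30/48)·0.9481 = 0.9122
IG = 0.9183 - 0.9122 = 0.0061

0.0061


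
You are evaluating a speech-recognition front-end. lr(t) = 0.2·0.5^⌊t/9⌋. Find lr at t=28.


n_drops = ⌊28/9⌋ = 3
lr = 0.2·0.5^3 = 0.2·0.125 = 0.025

0.025


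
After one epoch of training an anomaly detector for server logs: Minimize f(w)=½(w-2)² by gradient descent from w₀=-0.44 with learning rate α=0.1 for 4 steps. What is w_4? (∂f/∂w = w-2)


step 1: grad = -0.44-2 = -2.44; w = -0.44 - 0.1·(-2.44) = -0.196
step 2: grad = -0.196-2 = -2.196; w = -0.196 - 0.1·(-2.196) = 0.0236
step 3: grad = 0.0236-2 = -1.9764; w = 0.0236 - 0.1·(-1.9764) = 0.22124
step 4: grad = 0.22124-2 = -1.77876; w = 0.22124 - 0.1·(-1.77876) = 0.399116

0.399116


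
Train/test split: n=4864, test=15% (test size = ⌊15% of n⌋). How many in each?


Test = ⌊4864·15/100⌋ = 729
Train = 4864 - 729 = 4135

Train: 4135, Test: 729


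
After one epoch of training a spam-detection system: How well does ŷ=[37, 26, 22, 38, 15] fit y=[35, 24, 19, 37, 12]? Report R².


ȳ = 25.4
SS_res = Σ(y-ŷ)² = 27
SS_tot = Σ(y-ȳ)² = 449.2
R² = 1 - SS_res/SS_tot = 1 - 0.0601 = 0.9399

0.9399


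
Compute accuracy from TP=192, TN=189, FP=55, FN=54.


Accuracy = (TP+TN)/(TP+TN+FP+FN)
= (192+189)/(490)
= 381/490 = 77.76%

77.76%


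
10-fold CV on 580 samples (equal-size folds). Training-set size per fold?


Fold size = 580/10 = 58
Training per fold = 580 - 58 = 522

522


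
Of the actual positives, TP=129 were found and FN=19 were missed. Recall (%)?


Recall = TP/(TP+FN)
= 129/(129+19)
= 129/148 = 87.16%

87.16%


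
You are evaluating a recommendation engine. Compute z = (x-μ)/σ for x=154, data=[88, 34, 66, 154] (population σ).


μ = 85.5, σ = 43.9631
z = (154 - 85.5)/43.9631 = 1.5581

1.5581


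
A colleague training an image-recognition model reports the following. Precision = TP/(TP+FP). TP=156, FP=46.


Precision = TP/(TP+FP)
= 156/(156+46)
= 156/202 = 77.23%

77.23%


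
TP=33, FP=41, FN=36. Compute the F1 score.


Precision = 33/74 = 0.4459
Recall = 33/69 = 0.4783
F1 = 2·P·R/(P+R) = 2·TP/(2·TP+FP+FN) = 66/(66+41+36) = 66/143 = 0.4615

0.4615


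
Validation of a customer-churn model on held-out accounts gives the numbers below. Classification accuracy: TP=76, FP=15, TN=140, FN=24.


Accuracy = (TP+TN)/(TP+TN+FP+FN)
= (76+140)/(255)
= 216/255 = 84.71%

84.71%


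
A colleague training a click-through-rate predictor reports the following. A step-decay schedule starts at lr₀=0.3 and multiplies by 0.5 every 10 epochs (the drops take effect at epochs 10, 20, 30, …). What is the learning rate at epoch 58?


n_drops = ⌊58/10⌋ = 5
lr = 0.3·0.5^5 = 0.3·0.03125 = 0.009375

0.009375


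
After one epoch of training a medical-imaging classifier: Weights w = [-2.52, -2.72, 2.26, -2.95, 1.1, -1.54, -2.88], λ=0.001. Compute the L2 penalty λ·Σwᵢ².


‖w‖₂² = (-2.52)² + (-2.72)² + (2.26)² + (-2.95)² + (1.1)² + (-1.54)² + (-2.88)²
     = 6.3504 + 7.3984 + 5.1076 + 8.7025 + 1.21 + 2.3716 + 8.2944
     = 39.4349
λ·‖w‖₂² = 0.001·39.4349 = 0.039435

0.039435


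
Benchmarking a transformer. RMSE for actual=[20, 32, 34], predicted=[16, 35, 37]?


MSE = 34/3 = 11.3333
RMSE = √(34/3) = 3.3665

3.3665


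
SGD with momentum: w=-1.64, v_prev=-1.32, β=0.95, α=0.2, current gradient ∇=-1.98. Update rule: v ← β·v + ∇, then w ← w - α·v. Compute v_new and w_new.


v_new = 0.95·-1.32 - 1.98 = -1.254 - 1.98 = -3.234
w_new = -1.64 - 0.2·-3.234 = -1.64 + 0.6468 = -0.9932

v_new=-3.234, w_new=-0.9932


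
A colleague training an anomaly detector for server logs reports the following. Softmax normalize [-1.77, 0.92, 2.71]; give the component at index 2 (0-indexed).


Exponentials: e^-1.77=0.1703, e^0.92=2.5093, e^2.71=15.0293
Sum = 17.7089
Softmax = [0.0096, 0.1417, 0.8487]
p[2] = 15.0293/17.7089 = 0.8487

0.8487


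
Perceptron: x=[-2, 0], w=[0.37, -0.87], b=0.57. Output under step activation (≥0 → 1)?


z = (-2)·(0.37) + (0)·(-0.87) + 0.57
  = -0.17
step(z) = 0 (z<0)

0


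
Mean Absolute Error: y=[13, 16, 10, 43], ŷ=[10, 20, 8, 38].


Absolute errors: |13-10|=3, |16-20|=4, |10-8|=2, |43-38|=5
Sum = 14
MAE = 14/4 = 7/2

7/2


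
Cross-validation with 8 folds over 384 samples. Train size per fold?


Fold size = 384/8 = 48
Training per fold = 384 - 48 = 336

336


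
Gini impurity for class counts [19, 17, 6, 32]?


Probabilities: [19/74, 17/74, 6/74, 32/74] ≈ [0.2568, 0.2297, 0.0811, 0.4324]
Σpᵢ² = (361 + 289 + 36 + 1024)/74² = 1710/5476
Gini = 1 - Σpᵢ² = 1 - 1710/5476 = 0.6877

0.6877


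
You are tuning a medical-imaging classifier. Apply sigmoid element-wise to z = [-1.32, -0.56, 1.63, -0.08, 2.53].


σ(-1.32) = 1/(1+e^1.32) = 0.2108
σ(-0.56) = 1/(1+e^0.56) = 0.3635
σ(1.63) = 1/(1+e^-1.63) = 0.8362
σ(-0.08) = 1/(1+e^0.08) = 0.48
σ(2.53) = 1/(1+e^-2.53) = 0.9262
result = [0.2108, 0.3635, 0.8362, 0.48, 0.9262]

[0.2108, 0.3635, 0.8362, 0.48, 0.9262]


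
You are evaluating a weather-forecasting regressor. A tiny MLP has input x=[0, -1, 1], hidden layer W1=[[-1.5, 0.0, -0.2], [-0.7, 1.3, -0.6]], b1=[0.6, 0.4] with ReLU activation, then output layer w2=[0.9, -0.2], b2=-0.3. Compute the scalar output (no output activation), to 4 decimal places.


z1[0] = (-1.5)·(0) + (0.0)·(-1) + (-0.2)·(1) + 0.6 = 0.4
z1[1] = (-0.7)·(0) + (1.3)·(-1) + (-0.6)·(1) + 0.4 = -1.5
h = ReLU(z1) = [0.4, 0.0]
output = (0.9)·(0.4) + (-0.2)·(0.0) - 0.3 = 0.06

0.06


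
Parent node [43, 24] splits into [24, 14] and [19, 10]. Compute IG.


Parent = [43, 24], H_parent = 0.9412
H_left = 0.9495 (n=38), H_right = 0.9294 (n=29)
H_children = (38/67)·0.9495 + (29/67)·0.9294 = 0.9408
IG = 0.9412 - 0.9408 = 0.0004

0.0004


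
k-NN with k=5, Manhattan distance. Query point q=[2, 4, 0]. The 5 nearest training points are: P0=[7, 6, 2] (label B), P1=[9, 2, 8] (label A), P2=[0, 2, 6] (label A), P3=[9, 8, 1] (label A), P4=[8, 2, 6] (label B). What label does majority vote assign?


d(q,P0) = 9  (label B)
d(q,P1) = 17  (label A)
d(q,P2) = 10  (label A)
d(q,P3) = 12  (label A)
d(q,P4) = 14  (label B)
Votes: A=3, B=2
Majority → A

A


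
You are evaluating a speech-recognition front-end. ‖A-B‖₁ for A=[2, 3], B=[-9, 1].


d = |2+ 9| + |3-1|
  = 11 + 2
  = 13

13


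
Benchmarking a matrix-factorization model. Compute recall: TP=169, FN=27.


Recall = TP/(TP+FN)
= 169/(169+27)
= 169/196 = 86.22%

86.22%


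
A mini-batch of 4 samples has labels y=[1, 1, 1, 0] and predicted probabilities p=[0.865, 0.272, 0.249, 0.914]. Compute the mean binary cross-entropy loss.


L[0] = -ln(0.865) = 0.145
L[1] = -ln(0.272) = 1.302
L[2] = -ln(0.249) = 1.3903
L[3] = -ln(1-0.914) = -ln(0.086) = 2.4534
mean = (0.145 + 1.302 + 1.3903 + 2.4534)/4 = 1.3227

1.3227


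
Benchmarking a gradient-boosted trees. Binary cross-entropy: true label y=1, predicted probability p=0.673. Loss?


BCE = -[y·ln(p) + (1-y)·ln(1-p)]
= -1·ln(0.673) - 0
= -ln(0.673) = 0.396

0.396


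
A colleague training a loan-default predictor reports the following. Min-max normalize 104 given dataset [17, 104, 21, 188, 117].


min=17, max=188
(104-17)/(188-17) = 87/171 = 0.5088

0.5088


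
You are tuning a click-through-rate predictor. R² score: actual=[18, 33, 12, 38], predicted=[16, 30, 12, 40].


ȳ = 25.25
SS_res = Σ(y-ŷ)² = 17
SS_tot = Σ(y-ȳ)² = 450.75
R² = 1 - SS_res/SS_tot = 1 - 0.0377 = 0.9623

0.9623


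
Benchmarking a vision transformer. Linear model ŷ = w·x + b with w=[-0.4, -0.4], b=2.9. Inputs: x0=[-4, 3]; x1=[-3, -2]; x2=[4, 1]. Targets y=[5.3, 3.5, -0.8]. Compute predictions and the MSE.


ŷ0 = (-0.4)·(-4) + (-0.4)·(3) + 2.9 = 3.3
ŷ1 = (-0.4)·(-3) + (-0.4)·(-2) + 2.9 = 4.9
ŷ2 = (-0.4)·(4) + (-0.4)·(1) + 2.9 = 0.9
errors² = [4.0, 1.96, 2.89]
MSE = 8.8500/3 = 2.95

2.95


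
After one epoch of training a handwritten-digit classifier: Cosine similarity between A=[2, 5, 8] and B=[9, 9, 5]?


A·B = 2·9 + 5·9 + 8·5 = 103
‖A‖ = √93 = 9.6437, ‖B‖ = √187 = 13.6748
cos = 103/(√93·√187) = 103/√17391 = 0.781

0.781


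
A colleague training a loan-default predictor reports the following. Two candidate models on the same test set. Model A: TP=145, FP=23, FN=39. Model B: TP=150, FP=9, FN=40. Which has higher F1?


Model A: P=145/168=0.8631, R=145/184=0.788, F1=2PR/(P+R)=2TP/(2TP+FP+FN)=290/352=0.8239
Model B: P=150/159=0.9434, R=150/190=0.7895, F1=2PR/(P+R)=2TP/(2TP+FP+FN)=300/349=0.8596
0.8239 < 0.8596 → Model B

Model B


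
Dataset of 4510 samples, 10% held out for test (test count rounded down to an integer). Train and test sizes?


Test = ⌊4510·10/100⌋ = 451
Train = 4510 - 451 = 4059

Train: 4059, Test: 451


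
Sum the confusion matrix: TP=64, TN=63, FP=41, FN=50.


Total = TP + TN + FP + FN
= 64 + 63 + 41 + 50
= 218
(Predicted positive: 105, predicted negative: 113)

218


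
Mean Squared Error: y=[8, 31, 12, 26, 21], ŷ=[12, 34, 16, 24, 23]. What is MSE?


Squared errors: (8-12)²=16, (31-34)²=9, (12-16)²=16, (26-24)²=4, (21-23)²=4
Sum = 49
MSE = 49/5 = 49/5

49/5


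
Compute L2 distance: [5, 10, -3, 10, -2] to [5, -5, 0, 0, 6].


d = √((5-5)² + (10+ 5)² + (-3-0)² + (10-0)² + (-2-6)²)
  = √(0 + 225 + 9 + 100 + 64)
  = √398 = 19.9499

19.9499


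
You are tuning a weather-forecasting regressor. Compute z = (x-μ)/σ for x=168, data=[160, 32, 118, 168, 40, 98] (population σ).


μ = 102.6667, σ = 52.8099
z = (168 - 102.6667)/52.8099 = 1.2371

1.2371


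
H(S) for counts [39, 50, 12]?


Probabilities: [39/101, 50/101, 12/101] ≈ [0.3861, 0.495, 0.1188]
H = -((39/101)·log₂(39/101) + (50/101)·log₂(50/101) + (12/101)·log₂(12/101))
  = 1.3974 bits

1.3974 bits


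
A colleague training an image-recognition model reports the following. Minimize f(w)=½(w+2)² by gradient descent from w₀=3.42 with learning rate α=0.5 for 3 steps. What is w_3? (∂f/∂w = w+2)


step 1: grad = 3.42+2 = 5.42; w = 3.42 - 0.5·(5.42) = 0.71
step 2: grad = 0.71+2 = 2.71; w = 0.71 - 0.5·(2.71) = -0.645
step 3: grad = -0.645+2 = 1.355; w = -0.645 - 0.5·(1.355) = -1.3225

-1.3225


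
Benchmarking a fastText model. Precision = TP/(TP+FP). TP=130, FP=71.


Precision = TP/(TP+FP)
= 130/(130+71)
= 130/201 = 64.68%

64.68%


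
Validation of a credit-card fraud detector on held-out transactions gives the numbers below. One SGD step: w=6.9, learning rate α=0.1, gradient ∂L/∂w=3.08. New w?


w_new = w - α·∇
= 6.9 - 0.1·3.08
= 6.9 - 0.308
= 6.592

6.592


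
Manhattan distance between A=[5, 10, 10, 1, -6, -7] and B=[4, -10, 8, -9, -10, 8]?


d = |5-4| + |10+ 10| + |10-8| + |1+ 9| + |-6+ 10| + |-7-8|
  = 1 + 20 + 2 + 10 + 4 + 15
  = 52

52


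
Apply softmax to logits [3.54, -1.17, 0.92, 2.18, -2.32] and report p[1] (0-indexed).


Exponentials: e^3.54=34.4669, e^-1.17=0.3104, e^0.92=2.5093, e^2.18=8.8463, e^-2.32=0.0983
Sum = 46.2312
Softmax = [0.7455, 0.0067, 0.0543, 0.1913, 0.0021]
p[1] = 0.3104/46.2312 = 0.0067

0.0067


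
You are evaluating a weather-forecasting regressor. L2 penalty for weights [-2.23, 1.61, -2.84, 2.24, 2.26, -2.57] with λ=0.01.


‖w‖₂² = (-2.23)² + (1.61)² + (-2.84)² + (2.24)² + (2.26)² + (-2.57)²
     = 4.9729 + 2.5921 + 8.0656 + 5.0176 + 5.1076 + 6.6049
     = 32.3607
λ·‖w‖₂² = 0.01·32.3607 = 0.323607

0.323607


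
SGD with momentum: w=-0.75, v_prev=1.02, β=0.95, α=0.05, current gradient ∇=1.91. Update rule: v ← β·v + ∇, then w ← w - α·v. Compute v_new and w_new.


v_new = 0.95·1.02 + 1.91 = 0.969 + 1.91 = 2.879
w_new = -0.75 - 0.05·2.879 = -0.75 - 0.14395 = -0.89395

v_new=2.879, w_new=-0.89395


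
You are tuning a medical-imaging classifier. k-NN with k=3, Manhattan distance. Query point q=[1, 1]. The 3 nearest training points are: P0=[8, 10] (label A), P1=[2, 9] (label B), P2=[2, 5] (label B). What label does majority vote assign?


d(q,P0) = 16  (label A)
d(q,P1) = 9  (label B)
d(q,P2) = 5  (label B)
Votes: A=1, B=2
Majority → B

B


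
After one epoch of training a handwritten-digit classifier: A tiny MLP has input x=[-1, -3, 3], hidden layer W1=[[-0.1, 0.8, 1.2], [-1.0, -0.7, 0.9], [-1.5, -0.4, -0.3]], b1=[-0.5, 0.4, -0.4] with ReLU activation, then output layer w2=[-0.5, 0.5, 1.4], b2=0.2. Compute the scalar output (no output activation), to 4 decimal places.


z1[0] = (-0.1)·(-1) + (0.8)·(-3) + (1.2)·(3) - 0.5 = 0.8
z1[1] = (-1.0)·(-1) + (-0.7)·(-3) + (0.9)·(3) + 0.4 = 6.2
z1[2] = (-1.5)·(-1) + (-0.4)·(-3) + (-0.3)·(3) - 0.4 = 1.4
h = ReLU(z1) = [0.8, 6.2, 1.4]
output = (-0.5)·(0.8) + (0.5)·(6.2) + (1.4)·(1.4) + 0.2 = 4.86

4.86


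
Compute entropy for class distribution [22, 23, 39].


Probabilities: [22/84, 23/84, 39/84] ≈ [0.2619, 0.2738, 0.4643]
H = -((22/84)·log₂(22/84) + (23/84)·log₂(23/84) + (39/84)·log₂(39/84))
  = 1.5318 bits

1.5318 bits


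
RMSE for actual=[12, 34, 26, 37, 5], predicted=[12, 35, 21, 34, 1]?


MSE = 51/5 = 10.2
RMSE = √(51/5) = 3.1937

3.1937


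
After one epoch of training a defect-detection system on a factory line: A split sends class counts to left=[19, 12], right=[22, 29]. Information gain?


Parent = [41, 41], H_parent = 1
H_left = 0.9629 (n=31), H_right = 0.9864 (n=51)
H_children = (31/82)·0.9629 + (51/82)·0.9864 = 0.9775
IG = 1 - 0.9775 = 0.0225

0.0225


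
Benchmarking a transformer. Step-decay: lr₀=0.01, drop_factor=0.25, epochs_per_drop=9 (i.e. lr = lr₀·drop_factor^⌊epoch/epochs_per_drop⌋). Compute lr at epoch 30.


n_drops = ⌊30/9⌋ = 3
lr = 0.01·0.25^3 = 0.01·0.015625 = 0.00015625

0.00015625


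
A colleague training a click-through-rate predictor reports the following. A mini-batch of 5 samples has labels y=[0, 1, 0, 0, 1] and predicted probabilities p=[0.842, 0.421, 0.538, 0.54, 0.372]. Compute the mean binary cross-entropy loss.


L[0] = -ln(1-0.842) = -ln(0.158) = 1.8452
L[1] = -ln(0.421) = 0.8651
L[2] = -ln(1-0.538) = -ln(0.462) = 0.7722
L[3] = -ln(1-0.54) = -ln(0.46) = 0.7765
L[4] = -ln(0.372) = 0.9889
mean = (1.8452 + 0.8651 + 0.7722 + 0.7765 + 0.9889)/5 = 1.0496

1.0496


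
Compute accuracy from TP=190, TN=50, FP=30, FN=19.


Accuracy = (TP+TN)/(TP+TN+FP+FN)
= (190+50)/(289)
= 240/289 = 83.04%

83.04%


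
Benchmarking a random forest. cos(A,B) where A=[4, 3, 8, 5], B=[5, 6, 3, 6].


A·B = 4·5 + 3·6 + 8·3 + 5·6 = 92
‖A‖ = √114 = 10.6771, ‖B‖ = √106 = 10.2956
cos = 92/(√114·√106) = 92/√12084 = 0.8369

0.8369


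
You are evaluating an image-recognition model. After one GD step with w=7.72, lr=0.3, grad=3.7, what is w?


w_new = w - α·∇
= 7.72 - 0.3·3.7
= 7.72 - 1.11
= 6.61

6.61


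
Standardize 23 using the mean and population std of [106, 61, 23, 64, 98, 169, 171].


μ = 98.8571, σ = 51.5182
z = (23 - 98.8571)/51.5182 = -1.4724

-1.4724


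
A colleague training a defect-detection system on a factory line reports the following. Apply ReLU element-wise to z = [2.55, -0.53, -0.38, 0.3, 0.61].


ReLU(2.55) = max(0, 2.55) = 2.55
ReLU(-0.53) = max(0, -0.53) = 0.0
ReLU(-0.38) = max(0, -0.38) = 0.0
ReLU(0.3) = max(0, 0.3) = 0.3
ReLU(0.61) = max(0, 0.61) = 0.61
result = [2.55, 0.0, 0.0, 0.3, 0.61]

[2.55, 0.0, 0.0, 0.3, 0.61]


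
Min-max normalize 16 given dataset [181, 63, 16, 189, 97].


min=16, max=189
(16-16)/(189-16) = 0/173 = 0.0

0.0


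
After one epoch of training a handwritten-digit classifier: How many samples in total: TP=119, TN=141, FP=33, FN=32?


Total = TP + TN + FP + FN
= 119 + 141 + 33 + 32
= 325
(Predicted positive: 152, predicted negative: 173)

325


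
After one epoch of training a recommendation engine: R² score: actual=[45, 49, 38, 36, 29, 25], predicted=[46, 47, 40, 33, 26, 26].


ȳ = 37
SS_res = Σ(y-ŷ)² = 28
SS_tot = Σ(y-ȳ)² = 418
R² = 1 - SS_res/SS_tot = 1 - 0.067 = 0.933

0.933


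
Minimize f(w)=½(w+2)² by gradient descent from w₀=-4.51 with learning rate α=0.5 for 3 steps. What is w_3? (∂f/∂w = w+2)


step 1: grad = -4.51+2 = -2.51; w = -4.51 - 0.5·(-2.51) = -3.255
step 2: grad = -3.255+2 = -1.255; w = -3.255 - 0.5·(-1.255) = -2.6275
step 3: grad = -2.6275+2 = -0.6275; w = -2.6275 - 0.5·(-0.6275) = -2.31375

-2.31375


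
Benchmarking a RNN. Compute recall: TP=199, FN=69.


Recall = TP/(TP+FN)
= 199/(199+69)
= 199/268 = 74.25%

74.25%


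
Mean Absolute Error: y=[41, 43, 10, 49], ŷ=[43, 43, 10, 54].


Absolute errors: |41-43|=2, |43-43|=0, |10-10|=0, |49-54|=5
Sum = 7
MAE = 7/4 = 7/4

7/4


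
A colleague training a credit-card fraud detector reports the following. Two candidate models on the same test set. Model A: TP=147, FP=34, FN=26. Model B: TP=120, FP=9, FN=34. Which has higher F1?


Model A: P=147/181=0.8122, R=147/173=0.8497, F1=2PR/(P+R)=2TP/(2TP+FP+FN)=294/354=0.8305
Model B: P=120/129=0.9302, R=120/154=0.7792, F1=2PR/(P+R)=2TP/(2TP+FP+FN)=240/283=0.8481
0.8305 < 0.8481 → Model B

Model B


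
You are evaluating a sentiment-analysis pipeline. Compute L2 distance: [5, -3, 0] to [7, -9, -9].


d = √((5-7)² + (-3+ 9)² + (0+ 9)²)
  = √(4 + 36 + 81)
  = √121 = 11.0

11.0


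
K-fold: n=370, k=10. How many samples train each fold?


Fold size = 370/10 = 37
Training per fold = 370 - 37 = 333

333


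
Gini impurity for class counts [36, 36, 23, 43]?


Probabilities: [36/138, 36/138, 23/138, 43/138] ≈ [0.2609, 0.2609, 0.1667, 0.3116]
Σpᵢ² = (1296 + 1296 + 529 + 1849)/138² = 4970/19044
Gini = 1 - Σpᵢ² = 1 - 4970/19044 = 0.739

0.739


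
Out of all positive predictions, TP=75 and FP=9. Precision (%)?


Precision = TP/(TP+FP)
= 75/(75+9)
= 75/84 = 89.29%

89.29%


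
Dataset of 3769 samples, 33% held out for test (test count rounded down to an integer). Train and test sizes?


Test = ⌊3769·33/100⌋ = 1243
Train = 3769 - 1243 = 2526

Train: 2526, Test: 1243


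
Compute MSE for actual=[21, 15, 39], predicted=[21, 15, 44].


Squared errors: (21-21)²=0, (15-15)²=0, (39-44)²=25
Sum = 25
MSE = 25/3 = 25/3

25/3


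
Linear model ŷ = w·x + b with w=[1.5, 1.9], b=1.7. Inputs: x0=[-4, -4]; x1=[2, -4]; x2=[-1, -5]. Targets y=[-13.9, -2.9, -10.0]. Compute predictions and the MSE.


ŷ0 = (1.5)·(-4) + (1.9)·(-4) + 1.7 = -11.9
ŷ1 = (1.5)·(2) + (1.9)·(-4) + 1.7 = -2.9
ŷ2 = (1.5)·(-1) + (1.9)·(-5) + 1.7 = -9.3
errors² = [4.0, 0.0, 0.49]
MSE = 4.4900/3 = 1.4967

1.4967


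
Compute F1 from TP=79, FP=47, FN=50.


Precision = 79/126 = 0.627
Recall = 79/129 = 0.6124
F1 = 2·P·R/(P+R) = 2·TP/(2·TP+FP+FN) = 158/(158+47+50) = 158/255 = 0.6196

0.6196


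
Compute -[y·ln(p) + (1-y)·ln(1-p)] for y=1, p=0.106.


BCE = -[y·ln(p) + (1-y)·ln(1-p)]
= -1·ln(0.106) - 0
= -ln(0.106) = 2.2443

2.2443


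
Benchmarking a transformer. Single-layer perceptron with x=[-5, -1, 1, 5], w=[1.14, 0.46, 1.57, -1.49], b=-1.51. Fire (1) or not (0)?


z = (-5)·(1.14) + (-1)·(0.46) + (1)·(1.57) + (5)·(-1.49) - 1.51
  = -13.55
step(z) = 0 (z<0)

0


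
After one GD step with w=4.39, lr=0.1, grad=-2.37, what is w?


w_new = w - α·∇
= 4.39 - 0.1·-2.37
= 4.39 + 0.237
= 4.627

4.627


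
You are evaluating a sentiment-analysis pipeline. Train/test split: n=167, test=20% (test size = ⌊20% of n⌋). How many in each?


Test = ⌊167·20/100⌋ = 33
Train = 167 - 33 = 134

Train: 134, Test: 33


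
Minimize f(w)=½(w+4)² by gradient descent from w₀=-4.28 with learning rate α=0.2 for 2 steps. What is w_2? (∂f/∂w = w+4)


step 1: grad = -4.28+4 = -0.28; w = -4.28 - 0.2·(-0.28) = -4.224
step 2: grad = -4.224+4 = -0.224; w = -4.224 - 0.2·(-0.224) = -4.1792

-4.1792


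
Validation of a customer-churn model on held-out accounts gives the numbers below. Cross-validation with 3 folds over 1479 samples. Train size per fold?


Fold size = 1479/3 = 493
Training per fold = 1479 - 493 = 986

986


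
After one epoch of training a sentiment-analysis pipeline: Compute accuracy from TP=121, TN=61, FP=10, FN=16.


Accuracy = (TP+TN)/(TP+TN+FP+FN)
= (121+61)/(208)
= 182/208 = 87.5%

87.5%


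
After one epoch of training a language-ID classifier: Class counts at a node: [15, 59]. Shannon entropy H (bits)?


Probabilities: [15/74, 59/74] ≈ [0.2027, 0.7973]
H = -((15/74)·log₂(15/74) + (59/74)·log₂(59/74))
  = 0.7273 bits

0.7273 bits


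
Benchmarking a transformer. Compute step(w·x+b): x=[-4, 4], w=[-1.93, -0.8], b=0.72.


z = (-4)·(-1.93) + (4)·(-0.8) + 0.72
  = 5.24
step(z) = 1 (z≥0)

1


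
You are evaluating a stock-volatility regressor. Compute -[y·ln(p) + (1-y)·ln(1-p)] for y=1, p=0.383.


BCE = -[y·ln(p) + (1-y)·ln(1-p)]
= -1·ln(0.383) - 0
= -ln(0.383) = 0.9597

0.9597


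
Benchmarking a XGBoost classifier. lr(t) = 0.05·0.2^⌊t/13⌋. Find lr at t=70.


n_drops = ⌊70/13⌋ = 5
lr = 0.05·0.2^5 = 0.05·0.00032 = 0.000016

0.000016


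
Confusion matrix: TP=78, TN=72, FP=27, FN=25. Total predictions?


Total = TP + TN + FP + FN
= 78 + 72 + 27 + 25
= 202
(Predicted positive: 105, predicted negative: 97)

202


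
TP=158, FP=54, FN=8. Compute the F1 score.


Precision = 158/212 = 0.7453
Recall = 158/166 = 0.9518
F1 = 2·P·R/(P+R) = 2·TP/(2·TP+FP+FN) = 316/(316+54+8) = 316/378 = 0.836

0.836


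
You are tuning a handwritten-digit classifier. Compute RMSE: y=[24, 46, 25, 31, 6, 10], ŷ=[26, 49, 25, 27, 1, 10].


MSE = 54/6 = 9
RMSE = √(54/6) = 3.0

3.0


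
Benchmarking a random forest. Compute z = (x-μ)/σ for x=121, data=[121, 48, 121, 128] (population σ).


μ = 104.5, σ = 32.7452
z = (121 - 104.5)/32.7452 = 0.5039

0.5039


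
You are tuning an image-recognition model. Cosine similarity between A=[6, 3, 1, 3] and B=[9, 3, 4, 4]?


A·B = 6·9 + 3·3 + 1·4 + 3·4 = 79
‖A‖ = √55 = 7.4162, ‖B‖ = √122 = 11.0454
cos = 79/(√55·√122) = 79/√6710 = 0.9644

0.9644


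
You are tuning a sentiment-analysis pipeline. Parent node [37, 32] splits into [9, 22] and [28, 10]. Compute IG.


Parent = [37, 32], H_parent = 0.9962
H_left = 0.8691 (n=31), H_right = 0.8315 (n=38)
H_children = (31/69)·0.8691 + (38/69)·0.8315 = 0.8484
IG = 0.9962 - 0.8484 = 0.1478

0.1478


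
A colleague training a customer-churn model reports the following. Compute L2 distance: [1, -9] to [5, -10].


d = √((1-5)² + (-9+ 10)²)
  = √(16 + 1)
  = √17 = 4.1231

4.1231


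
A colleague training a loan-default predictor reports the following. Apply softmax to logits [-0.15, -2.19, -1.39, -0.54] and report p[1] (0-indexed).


Exponentials: e^-0.15=0.8607, e^-2.19=0.1119, e^-1.39=0.2491, e^-0.54=0.5827
Sum = 1.8044
Softmax = [0.477, 0.062, 0.138, 0.323]
p[1] = 0.1119/1.8044 = 0.062

0.062


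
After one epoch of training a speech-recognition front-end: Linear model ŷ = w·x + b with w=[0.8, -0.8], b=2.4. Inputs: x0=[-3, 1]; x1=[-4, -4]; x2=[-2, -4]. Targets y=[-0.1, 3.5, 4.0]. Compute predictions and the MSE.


ŷ0 = (0.8)·(-3) + (-0.8)·(1) + 2.4 = -0.8
ŷ1 = (0.8)·(-4) + (-0.8)·(-4) + 2.4 = 2.4
ŷ2 = (0.8)·(-2) + (-0.8)·(-4) + 2.4 = 4.0
errors² = [0.49, 1.21, 0.0]
MSE = 1.7000/3 = 0.5667

0.5667


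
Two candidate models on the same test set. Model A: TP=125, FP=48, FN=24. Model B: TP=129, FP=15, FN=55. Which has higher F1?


Model A: P=125/173=0.7225, R=125/149=0.8389, F1=2PR/(P+R)=2TP/(2TP+FP+FN)=250/322=0.7764
Model B: P=129/144=0.8958, R=129/184=0.7011, F1=2PR/(P+R)=2TP/(2TP+FP+FN)=258/328=0.7866
0.7764 < 0.7866 → Model B

Model B


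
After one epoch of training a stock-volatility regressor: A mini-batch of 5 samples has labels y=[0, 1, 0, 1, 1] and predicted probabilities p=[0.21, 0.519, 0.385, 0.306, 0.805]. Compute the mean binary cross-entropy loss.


L[0] = -ln(1-0.21) = -ln(0.79) = 0.2357
L[1] = -ln(0.519) = 0.6559
L[2] = -ln(1-0.385) = -ln(0.615) = 0.4861
L[3] = -ln(0.306) = 1.1842
L[4] = -ln(0.805) = 0.2169
mean = (0.2357 + 0.6559 + 0.4861 + 1.1842 + 0.2169)/5 = 0.5558

0.5558


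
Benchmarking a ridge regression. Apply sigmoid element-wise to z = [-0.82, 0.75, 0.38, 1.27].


σ(-0.82) = 1/(1+e^0.82) = 0.3058
σ(0.75) = 1/(1+e^-0.75) = 0.6792
σ(0.38) = 1/(1+e^-0.38) = 0.5939
σ(1.27) = 1/(1+e^-1.27) = 0.7807
result = [0.3058, 0.6792, 0.5939, 0.7807]

[0.3058, 0.6792, 0.5939, 0.7807]


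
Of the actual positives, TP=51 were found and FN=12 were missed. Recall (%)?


Recall = TP/(TP+FN)
= 51/(51+12)
= 51/63 = 80.95%

80.95%


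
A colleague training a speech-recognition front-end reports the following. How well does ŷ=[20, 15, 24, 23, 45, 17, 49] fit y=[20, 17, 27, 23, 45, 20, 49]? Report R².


ȳ = 28.7143
SS_res = Σ(y-ŷ)² = 22
SS_tot = Σ(y-ȳ)² = 1001.43
R² = 1 - SS_res/SS_tot = 1 - 0.022 = 0.978

0.978


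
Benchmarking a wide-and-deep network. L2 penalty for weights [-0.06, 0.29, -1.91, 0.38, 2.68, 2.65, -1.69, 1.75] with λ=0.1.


‖w‖₂² = (-0.06)² + (0.29)² + (-1.91)² + (0.38)² + (2.68)² + (2.65)² + (-1.69)² + (1.75)²
     = 0.0036 + 0.0841 + 3.6481 + 0.1444 + 7.1824 + 7.0225 + 2.8561 + 3.0625
     = 24.0037
λ·‖w‖₂² = 0.1·24.0037 = 2.40037

2.40037


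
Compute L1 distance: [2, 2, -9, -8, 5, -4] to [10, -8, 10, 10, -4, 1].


d = |2-10| + |2+ 8| + |-9-10| + |-8-10| + |5+ 4| + |-4-1|
  = 8 + 10 + 19 + 18 + 9 + 5
  = 69

69


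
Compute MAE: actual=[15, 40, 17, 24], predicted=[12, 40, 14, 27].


Absolute errors: |15-12|=3, |40-40|=0, |17-14|=3, |24-27|=3
Sum = 9
MAE = 9/4 = 9/4

9/4


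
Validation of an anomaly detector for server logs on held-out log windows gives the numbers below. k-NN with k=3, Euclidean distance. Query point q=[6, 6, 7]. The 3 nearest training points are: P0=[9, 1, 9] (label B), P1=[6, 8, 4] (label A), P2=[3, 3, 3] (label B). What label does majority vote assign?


d(q,P0) = 6.1644  (label B)
d(q,P1) = 3.6056  (label A)
d(q,P2) = 5.831  (label B)
Votes: A=1, B=2
Majority → B

B


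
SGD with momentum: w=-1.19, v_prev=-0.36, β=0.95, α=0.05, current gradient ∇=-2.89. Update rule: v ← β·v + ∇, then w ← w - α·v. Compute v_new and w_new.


v_new = 0.95·-0.36 - 2.89 = -0.342 - 2.89 = -3.232
w_new = -1.19 - 0.05·-3.232 = -1.19 + 0.1616 = -1.0284

v_new=-3.232, w_new=-1.0284


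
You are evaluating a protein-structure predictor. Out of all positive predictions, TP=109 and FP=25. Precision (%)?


Precision = TP/(TP+FP)
= 109/(109+25)
= 109/134 = 81.34%

81.34%


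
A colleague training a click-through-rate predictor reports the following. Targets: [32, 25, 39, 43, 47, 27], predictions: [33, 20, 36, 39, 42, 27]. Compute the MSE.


Squared errors: (32-33)²=1, (25-20)²=25, (39-36)²=9, (43-39)²=16, (47-42)²=25, (27-27)²=0
Sum = 76
MSE = 76/6 = 38/3

38/3


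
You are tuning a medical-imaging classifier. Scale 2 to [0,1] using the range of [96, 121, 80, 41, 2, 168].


min=2, max=168
(2-2)/(168-2) = 0/166 = 0.0

0.0


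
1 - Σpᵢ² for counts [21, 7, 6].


Probabilities: [21/34, 7/34, 6/34] ≈ [0.6176, 0.2059, 0.1765]
Σpᵢ² = (441 + 49 + 36)/34² = 526/1156
Gini = 1 - Σpᵢ² = 1 - 526/1156 = 0.545

0.545


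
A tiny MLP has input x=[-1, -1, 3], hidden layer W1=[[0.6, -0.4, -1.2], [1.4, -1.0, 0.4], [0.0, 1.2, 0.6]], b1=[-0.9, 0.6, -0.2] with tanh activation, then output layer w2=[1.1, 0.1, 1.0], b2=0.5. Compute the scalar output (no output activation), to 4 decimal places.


z1[0] = (0.6)·(-1) + (-0.4)·(-1) + (-1.2)·(3) - 0.9 = -4.7
z1[1] = (1.4)·(-1) + (-1.0)·(-1) + (0.4)·(3) + 0.6 = 1.4
z1[2] = (0.0)·(-1) + (1.2)·(-1) + (0.6)·(3) - 0.2 = 0.4
h = tanh(z1) = [-0.9998, 0.8854, 0.3799]
output = (1.1)·(-0.9998) + (0.1)·(0.8854) + (1.0)·(0.3799) + 0.5 = -0.1313

-0.1313


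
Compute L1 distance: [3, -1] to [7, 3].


d = |3-7| + |-1-3|
  = 4 + 4
  = 8

8


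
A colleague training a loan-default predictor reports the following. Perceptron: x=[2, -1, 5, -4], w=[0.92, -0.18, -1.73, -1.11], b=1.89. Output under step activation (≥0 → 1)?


z = (2)·(0.92) + (-1)·(-0.18) + (5)·(-1.73) + (-4)·(-1.11) + 1.89
  = -0.3
step(z) = 0 (z<0)

0


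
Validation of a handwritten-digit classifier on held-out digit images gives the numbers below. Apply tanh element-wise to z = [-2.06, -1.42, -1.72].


tanh(-2.06) = -0.968
tanh(-1.42) = -0.8896
tanh(-1.72) = -0.9379
result = [-0.968, -0.8896, -0.9379]

[-0.968, -0.8896, -0.9379]


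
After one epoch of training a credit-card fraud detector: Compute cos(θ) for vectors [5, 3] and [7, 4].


A·B = 5·7 + 3·4 = 47
‖A‖ = √34 = 5.831, ‖B‖ = √65 = 8.0623
cos = 47/(√34·√65) = 47/√2210 = 0.9998

0.9998


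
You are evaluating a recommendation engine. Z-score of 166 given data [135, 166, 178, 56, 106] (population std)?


μ = 128.2, σ = 43.9563
z = (166 - 128.2)/43.9563 = 0.8599

0.8599


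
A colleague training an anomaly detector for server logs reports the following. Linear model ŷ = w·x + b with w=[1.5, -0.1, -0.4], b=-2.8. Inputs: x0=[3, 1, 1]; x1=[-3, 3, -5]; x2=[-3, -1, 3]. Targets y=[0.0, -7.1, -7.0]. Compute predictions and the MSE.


ŷ0 = (1.5)·(3) + (-0.1)·(1) + (-0.4)·(1) - 2.8 = 1.2
ŷ1 = (1.5)·(-3) + (-0.1)·(3) + (-0.4)·(-5) - 2.8 = -5.6
ŷ2 = (1.5)·(-3) + (-0.1)·(-1) + (-0.4)·(3) - 2.8 = -8.4
errors² = [1.44, 2.25, 1.96]
MSE = 5.6500/3 = 1.8833

1.8833


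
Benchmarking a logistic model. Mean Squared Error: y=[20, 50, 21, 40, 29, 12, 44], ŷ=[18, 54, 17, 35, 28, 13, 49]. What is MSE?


Squared errors: (20-18)²=4, (50-54)²=16, (21-17)²=16, (40-35)²=25, (29-28)²=1, (12-13)²=1, (44-49)²=25
Sum = 88
MSE = 88/7 = 88/7

88/7


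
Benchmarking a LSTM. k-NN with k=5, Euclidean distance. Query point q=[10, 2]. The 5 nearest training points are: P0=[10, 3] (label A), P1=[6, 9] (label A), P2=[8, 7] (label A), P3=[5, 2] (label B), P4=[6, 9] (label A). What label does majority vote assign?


d(q,P0) = 1.0  (label A)
d(q,P1) = 8.0623  (label A)
d(q,P2) = 5.3852  (label A)
d(q,P3) = 5.0  (label B)
d(q,P4) = 8.0623  (label A)
Votes: A=4, B=1
Majority → A

A


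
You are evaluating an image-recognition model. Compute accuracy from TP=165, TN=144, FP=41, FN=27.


Accuracy = (TP+TN)/(TP+TN+FP+FN)
= (165+144)/(377)
= 309/377 = 81.96%

81.96%


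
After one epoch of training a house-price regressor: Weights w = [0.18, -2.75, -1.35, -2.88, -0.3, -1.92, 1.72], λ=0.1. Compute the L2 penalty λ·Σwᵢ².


‖w‖₂² = (0.18)² + (-2.75)² + (-1.35)² + (-2.88)² + (-0.3)² + (-1.92)² + (1.72)²
     = 0.0324 + 7.5625 + 1.8225 + 8.2944 + 0.09 + 3.6864 + 2.9584
     = 24.4466
λ·‖w‖₂² = 0.1·24.4466 = 2.44466

2.44466


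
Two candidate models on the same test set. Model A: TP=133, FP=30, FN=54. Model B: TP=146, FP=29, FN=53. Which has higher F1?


Model A: P=133/163=0.816, R=133/187=0.7112, F1=2PR/(P+R)=2TP/(2TP+FP+FN)=266/350=0.76
Model B: P=146/175=0.8343, R=146/199=0.7337, F1=2PR/(P+R)=2TP/(2TP+FP+FN)=292/374=0.7807
0.76 < 0.7807 → Model B

Model B


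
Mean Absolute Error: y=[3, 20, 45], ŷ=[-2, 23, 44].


Absolute errors: |3+ 2|=5, |20-23|=3, |45-44|=1
Sum = 9
MAE = 9/3 = 3

3


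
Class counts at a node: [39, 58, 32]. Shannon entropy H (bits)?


Probabilities: [39/129, 58/129, 32/129] ≈ [0.3023, 0.4496, 0.2481]
H = -((39/129)·log₂(39/129) + (58/129)·log₂(58/129) + (32/129)·log₂(32/129))
  = 1.5392 bits

1.5392 bits


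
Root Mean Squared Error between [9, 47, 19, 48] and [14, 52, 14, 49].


MSE = 76/4 = 19
RMSE = √(76/4) = 4.3589

4.3589


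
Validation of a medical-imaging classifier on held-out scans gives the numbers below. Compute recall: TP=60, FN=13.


Recall = TP/(TP+FN)
= 60/(60+13)
= 60/73 = 82.19%

82.19%


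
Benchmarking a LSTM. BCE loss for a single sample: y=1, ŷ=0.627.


BCE = -[y·ln(p) + (1-y)·ln(1-p)]
= -1·ln(0.627) - 0
= -ln(0.627) = 0.4668

0.4668


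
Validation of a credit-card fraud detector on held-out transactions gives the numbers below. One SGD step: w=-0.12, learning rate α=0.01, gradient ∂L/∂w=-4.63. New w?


w_new = w - α·∇
= -0.12 - 0.01·-4.63
= -0.12 + 0.0463
= -0.0737

-0.0737


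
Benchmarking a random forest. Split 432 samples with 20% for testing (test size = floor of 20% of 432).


Test = ⌊432·20/100⌋ = 86
Train = 432 - 86 = 346

Train: 346, Test: 86


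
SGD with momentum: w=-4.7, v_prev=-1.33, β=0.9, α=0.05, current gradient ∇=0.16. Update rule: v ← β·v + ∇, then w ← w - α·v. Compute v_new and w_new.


v_new = 0.9·-1.33 + 0.16 = -1.197 + 0.16 = -1.037
w_new = -4.7 - 0.05·-1.037 = -4.7 + 0.05185 = -4.64815

v_new=-1.037, w_new=-4.64815


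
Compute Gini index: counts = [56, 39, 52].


Probabilities: [56/147, 39/147, 52/147] ≈ [0.381, 0.2653, 0.3537]
Σpᵢ² = (3136 + 1521 + 2704)/147² = 7361/21609
Gini = 1 - Σpᵢ² = 1 - 7361/21609 = 0.6594

0.6594


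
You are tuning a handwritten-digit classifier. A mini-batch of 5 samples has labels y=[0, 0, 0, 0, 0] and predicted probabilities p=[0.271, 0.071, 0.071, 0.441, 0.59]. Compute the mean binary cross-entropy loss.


L[0] = -ln(1-0.271) = -ln(0.729) = 0.3161
L[1] = -ln(1-0.071) = -ln(0.929) = 0.0736
L[2] = -ln(1-0.071) = -ln(0.929) = 0.0736
L[3] = -ln(1-0.441) = -ln(0.559) = 0.5816
L[4] = -ln(1-0.59) = -ln(0.41) = 0.8916
mean = (0.3161 + 0.0736 + 0.0736 + 0.5816 + 0.8916)/5 = 0.3873

0.3873


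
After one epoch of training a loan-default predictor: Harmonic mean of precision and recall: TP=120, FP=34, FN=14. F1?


Precision = 120/154 = 0.7792
Recall = 120/134 = 0.8955
F1 = 2·P·R/(P+R) = 2·TP/(2·TP+FP+FN) = 240/(240+34+14) = 240/288 = 0.8333

0.8333


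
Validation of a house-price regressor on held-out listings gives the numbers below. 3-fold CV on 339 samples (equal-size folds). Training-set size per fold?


Fold size = 339/3 = 113
Training per fold = 339 - 113 = 226

226


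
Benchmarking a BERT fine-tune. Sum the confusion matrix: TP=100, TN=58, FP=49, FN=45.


Total = TP + TN + FP + FN
= 100 + 58 + 49 + 45
= 252
(Predicted positive: 149, predicted negative: 103)

252


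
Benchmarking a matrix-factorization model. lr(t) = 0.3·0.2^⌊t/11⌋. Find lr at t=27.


n_drops = ⌊27/11⌋ = 2
lr = 0.3·0.2^2 = 0.3·0.04 = 0.012

0.012


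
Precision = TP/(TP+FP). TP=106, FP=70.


Precision = TP/(TP+FP)
= 106/(106+70)
= 106/176 = 60.23%

60.23%


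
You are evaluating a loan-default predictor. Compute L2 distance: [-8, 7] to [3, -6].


d = √((-8-3)² + (7+ 6)²)
  = √(121 + 169)
  = √290 = 17.0294

17.0294


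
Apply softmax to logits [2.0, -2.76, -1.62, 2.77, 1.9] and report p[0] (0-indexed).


Exponentials: e^2.0=7.3891, e^-2.76=0.0633, e^-1.62=0.1979, e^2.77=15.9586, e^1.9=6.6859
Sum = 30.2948
Softmax = [0.2439, 0.0021, 0.0065, 0.5268, 0.2207]
p[0] = 7.3891/30.2948 = 0.2439

0.2439


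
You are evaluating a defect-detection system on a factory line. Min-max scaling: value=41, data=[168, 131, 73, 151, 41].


min=41, max=168
(41-41)/(168-41) = 0/127 = 0.0

0.0


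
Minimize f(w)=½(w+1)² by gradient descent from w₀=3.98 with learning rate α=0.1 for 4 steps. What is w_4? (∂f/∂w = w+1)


step 1: grad = 3.98+1 = 4.98; w = 3.98 - 0.1·(4.98) = 3.482
step 2: grad = 3.482+1 = 4.482; w = 3.482 - 0.1·(4.482) = 3.0338
step 3: grad = 3.0338+1 = 4.0338; w = 3.0338 - 0.1·(4.0338) = 2.63042
step 4: grad = 2.63042+1 = 3.63042; w = 2.63042 - 0.1·(3.63042) = 2.267378

2.267378


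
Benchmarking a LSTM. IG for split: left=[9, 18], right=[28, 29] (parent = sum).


Parent = [37, 47], H_parent = 0.9898
H_left = 0.9183 (n=27), H_right = 0.9998 (n=57)
H_children = (27/84)·0.9183 + (57/84)·0.9998 = 0.9736
IG = 0.9898 - 0.9736 = 0.0162

0.0162


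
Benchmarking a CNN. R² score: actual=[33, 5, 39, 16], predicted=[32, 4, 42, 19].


ȳ = 23.25
SS_res = Σ(y-ŷ)² = 20
SS_tot = Σ(y-ȳ)² = 728.75
R² = 1 - SS_res/SS_tot = 1 - 0.0274 = 0.9726

0.9726


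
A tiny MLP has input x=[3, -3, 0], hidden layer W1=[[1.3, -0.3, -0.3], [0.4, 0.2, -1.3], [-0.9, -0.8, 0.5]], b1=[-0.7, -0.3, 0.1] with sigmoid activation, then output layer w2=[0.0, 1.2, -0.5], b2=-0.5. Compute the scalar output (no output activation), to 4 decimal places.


z1[0] = (1.3)·(3) + (-0.3)·(-3) + (-0.3)·(0) - 0.7 = 4.1
z1[1] = (0.4)·(3) + (0.2)·(-3) + (-1.3)·(0) - 0.3 = 0.3
z1[2] = (-0.9)·(3) + (-0.8)·(-3) + (0.5)·(0) + 0.1 = -0.2
h = sigmoid(z1) = [0.9837, 0.5744, 0.4502]
output = (0.0)·(0.9837) + (1.2)·(0.5744) + (-0.5)·(0.4502) - 0.5 = -0.0358

-0.0358


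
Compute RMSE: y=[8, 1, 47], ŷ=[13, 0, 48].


MSE = 27/3 = 9
RMSE = √(27/3) = 3.0

3.0


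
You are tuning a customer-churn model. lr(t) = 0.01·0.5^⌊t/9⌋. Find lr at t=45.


n_drops = ⌊45/9⌋ = 5
lr = 0.01·0.5^5 = 0.01·0.03125 = 0.0003125

0.0003125


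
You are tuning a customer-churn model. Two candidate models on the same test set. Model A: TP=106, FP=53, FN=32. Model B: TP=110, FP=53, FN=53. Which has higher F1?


Model A: P=106/159=0.6667, R=106/138=0.7681, F1=2PR/(P+R)=2TP/(2TP+FP+FN)=212/297=0.7138
Model B: P=110/163=0.6748, R=110/163=0.6748, F1=2PR/(P+R)=2TP/(2TP+FP+FN)=220/326=0.6748
0.7138 > 0.6748 → Model A

Model A


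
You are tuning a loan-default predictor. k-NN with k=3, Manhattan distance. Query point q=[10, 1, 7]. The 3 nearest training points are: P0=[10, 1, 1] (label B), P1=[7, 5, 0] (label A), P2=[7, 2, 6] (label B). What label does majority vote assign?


d(q,P0) = 6  (label B)
d(q,P1) = 14  (label A)
d(q,P2) = 5  (label B)
Votes: A=1, B=2
Majority → B

B


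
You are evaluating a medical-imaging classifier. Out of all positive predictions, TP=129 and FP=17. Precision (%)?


Precision = TP/(TP+FP)
= 129/(129+17)
= 129/146 = 88.36%

88.36%


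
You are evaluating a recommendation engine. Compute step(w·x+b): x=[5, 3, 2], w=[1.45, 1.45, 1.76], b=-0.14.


z = (5)·(1.45) + (3)·(1.45) + (2)·(1.76) - 0.14
  = 14.98
step(z) = 1 (z≥0)

1


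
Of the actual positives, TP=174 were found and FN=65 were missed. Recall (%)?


Recall = TP/(TP+FN)
= 174/(174+65)
= 174/239 = 72.8%

72.8%
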